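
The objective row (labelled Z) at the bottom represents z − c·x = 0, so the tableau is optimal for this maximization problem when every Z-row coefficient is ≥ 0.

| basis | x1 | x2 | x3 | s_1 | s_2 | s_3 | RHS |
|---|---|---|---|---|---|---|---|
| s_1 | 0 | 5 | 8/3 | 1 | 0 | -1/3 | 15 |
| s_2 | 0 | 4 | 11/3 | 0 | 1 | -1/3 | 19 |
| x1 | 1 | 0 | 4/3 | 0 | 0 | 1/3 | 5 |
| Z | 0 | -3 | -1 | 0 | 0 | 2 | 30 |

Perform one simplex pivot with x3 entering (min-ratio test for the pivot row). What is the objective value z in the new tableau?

Ratio test on column x3 — row 1: 15/(8/3) = 45/8; row 2: 19/(11/3) = 57/11; row 3: 5/(4/3) = 15/4. Minimum is 15/4 at row 3 (x1 leaves); pivot element 4/3.
Pivot on row 3; the Z-row RHS becomes 30 − (-1)·(15/4) = 135/4.

135/4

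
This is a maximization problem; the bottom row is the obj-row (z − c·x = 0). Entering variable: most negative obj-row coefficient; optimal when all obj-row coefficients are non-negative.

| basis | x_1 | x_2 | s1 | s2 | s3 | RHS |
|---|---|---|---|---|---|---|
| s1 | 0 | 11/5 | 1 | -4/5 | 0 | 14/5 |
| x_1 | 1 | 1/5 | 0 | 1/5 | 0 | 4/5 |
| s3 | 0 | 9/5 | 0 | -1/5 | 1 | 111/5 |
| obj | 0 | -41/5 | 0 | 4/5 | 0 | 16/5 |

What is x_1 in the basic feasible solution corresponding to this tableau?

4/5

x_1 is basic (row 2); its value is the RHS of that row, 4/5.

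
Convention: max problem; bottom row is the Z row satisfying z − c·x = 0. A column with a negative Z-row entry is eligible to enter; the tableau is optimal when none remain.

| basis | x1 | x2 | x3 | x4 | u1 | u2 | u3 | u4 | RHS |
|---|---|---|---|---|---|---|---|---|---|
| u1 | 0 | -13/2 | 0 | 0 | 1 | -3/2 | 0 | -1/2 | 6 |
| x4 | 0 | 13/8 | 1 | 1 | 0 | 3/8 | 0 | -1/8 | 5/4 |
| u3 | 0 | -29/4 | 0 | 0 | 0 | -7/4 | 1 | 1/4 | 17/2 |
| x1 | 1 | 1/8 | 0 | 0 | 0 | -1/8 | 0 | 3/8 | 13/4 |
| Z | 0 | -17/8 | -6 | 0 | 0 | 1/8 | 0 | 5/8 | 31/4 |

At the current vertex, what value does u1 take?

u1 is basic (row 1); its value is the RHS of that row, 6.

6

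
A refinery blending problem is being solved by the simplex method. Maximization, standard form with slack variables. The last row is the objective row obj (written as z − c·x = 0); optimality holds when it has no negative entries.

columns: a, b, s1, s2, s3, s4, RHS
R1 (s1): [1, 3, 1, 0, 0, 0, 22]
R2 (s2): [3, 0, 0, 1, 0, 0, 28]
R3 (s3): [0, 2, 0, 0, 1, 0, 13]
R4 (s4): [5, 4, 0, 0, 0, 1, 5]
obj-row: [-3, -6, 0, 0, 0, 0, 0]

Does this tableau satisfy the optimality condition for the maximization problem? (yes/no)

no

The obj-row has a negative entry -6 in column b, so it is not optimal.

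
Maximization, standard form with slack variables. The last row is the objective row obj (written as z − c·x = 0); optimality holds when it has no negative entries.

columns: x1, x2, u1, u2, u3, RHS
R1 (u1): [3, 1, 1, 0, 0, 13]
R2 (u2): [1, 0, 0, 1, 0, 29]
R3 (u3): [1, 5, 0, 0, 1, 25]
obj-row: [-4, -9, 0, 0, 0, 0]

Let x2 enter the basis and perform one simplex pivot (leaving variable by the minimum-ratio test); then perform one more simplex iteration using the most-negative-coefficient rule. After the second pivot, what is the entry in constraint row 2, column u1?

-5/14

Ratio test on column x2 — row 1: 13/1 = 13; row 2: entry 0 ≤ 0; row 3: 25/5 = 5. Minimum is 5 at row 3 (u3 leaves); pivot element 5.
Divide row 3 by 5; eliminate column x2 from the other rows.
Second iteration: most negative obj-row entry is -11/5 in column x1, so x1 enters.
Ratio test on column x1 — row 1: 8/(14/5) = 20/7; row 2: 29/1 = 29; row 3: 5/(1/5) = 25. Minimum is 20/7 at row 1 (u1 leaves); pivot element 14/5.
Divide row 1 by 14/5; eliminate column x1 from the other rows.
After both pivots, the entry at constraint row 2, column u1 is -5/14.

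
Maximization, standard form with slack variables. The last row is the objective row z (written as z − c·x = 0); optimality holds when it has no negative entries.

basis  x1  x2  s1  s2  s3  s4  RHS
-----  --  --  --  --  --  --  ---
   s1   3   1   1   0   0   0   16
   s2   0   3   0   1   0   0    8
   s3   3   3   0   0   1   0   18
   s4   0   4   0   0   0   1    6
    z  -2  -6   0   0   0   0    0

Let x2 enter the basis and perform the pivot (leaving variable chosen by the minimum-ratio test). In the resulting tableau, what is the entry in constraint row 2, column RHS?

Ratio test on column x2 — row 1: 16/1 = 16; row 2: 8/3 = 8/3; row 3: 18/3 = 6; row 4: 6/4 = 3/2. Minimum is 3/2 at row 4 (s4 leaves); pivot element 4.
Divide row 4 by 4; eliminate column x2 from the other rows.
Row 2 update in column RHS: 8 − 3·(3/2) = 7/2.

7/2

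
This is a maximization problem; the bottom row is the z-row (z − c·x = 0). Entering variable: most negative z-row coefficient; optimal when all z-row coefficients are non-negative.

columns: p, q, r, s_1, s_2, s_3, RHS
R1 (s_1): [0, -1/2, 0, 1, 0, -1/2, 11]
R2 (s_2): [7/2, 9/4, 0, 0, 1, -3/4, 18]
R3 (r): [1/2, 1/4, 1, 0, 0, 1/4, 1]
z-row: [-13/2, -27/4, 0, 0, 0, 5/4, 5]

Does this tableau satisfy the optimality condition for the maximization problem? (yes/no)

no

The z-row has a negative entry -27/4 in column q, so it is not optimal.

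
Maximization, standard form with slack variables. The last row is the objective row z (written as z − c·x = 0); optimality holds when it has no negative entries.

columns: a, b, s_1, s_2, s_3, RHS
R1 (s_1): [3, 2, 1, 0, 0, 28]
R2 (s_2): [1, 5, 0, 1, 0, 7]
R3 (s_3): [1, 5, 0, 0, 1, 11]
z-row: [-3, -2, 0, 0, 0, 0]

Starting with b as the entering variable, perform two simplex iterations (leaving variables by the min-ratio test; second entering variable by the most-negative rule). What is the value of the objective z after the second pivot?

Ratio test on column b — row 1: 28/2 = 14; row 2: 7/5 = 7/5; row 3: 11/5 = 11/5. Minimum is 7/5 at row 2 (s_2 leaves); pivot element 5.
Pivot on row 2; the z-row RHS becomes 0 − (-2)·(7/5) = 14/5.
Next entering variable (most negative z-row entry -13/5): a.
Ratio test on column a — row 1: (126/5)/(13/5) = 126/13; row 2: (7/5)/(1/5) = 7; row 3: entry 0 ≤ 0. Minimum is 7 at row 2 (b leaves); pivot element 1/5.
After the second pivot the z-row RHS is 14/5 − (-13/5)·7 = 21.

21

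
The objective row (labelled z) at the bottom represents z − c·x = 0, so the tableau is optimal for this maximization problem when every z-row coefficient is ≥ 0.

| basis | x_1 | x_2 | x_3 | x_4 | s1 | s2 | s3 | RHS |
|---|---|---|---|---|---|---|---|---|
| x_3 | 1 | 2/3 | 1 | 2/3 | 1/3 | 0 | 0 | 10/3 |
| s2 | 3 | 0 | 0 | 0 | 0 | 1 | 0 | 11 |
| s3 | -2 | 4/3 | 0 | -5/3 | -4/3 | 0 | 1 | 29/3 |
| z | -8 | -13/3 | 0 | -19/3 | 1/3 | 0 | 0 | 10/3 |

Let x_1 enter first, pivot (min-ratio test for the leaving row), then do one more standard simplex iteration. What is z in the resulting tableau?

Ratio test on column x_1 — row 1: (10/3)/1 = 10/3; row 2: 11/3 = 11/3; row 3: entry -2 ≤ 0. Minimum is 10/3 at row 1 (x_3 leaves); pivot element 1.
Pivot on row 1; the z-row RHS becomes 10/3 − (-8)·(10/3) = 30.
Next entering variable (most negative z-row entry -1): x_4.
Ratio test on column x_4 — row 1: (10/3)/(2/3) = 5; row 2: entry -2 ≤ 0; row 3: entry -1/3 ≤ 0. Minimum is 5 at row 1 (x_1 leaves); pivot element 2/3.
After the second pivot the z-row RHS is 30 − (-1)·5 = 35.

35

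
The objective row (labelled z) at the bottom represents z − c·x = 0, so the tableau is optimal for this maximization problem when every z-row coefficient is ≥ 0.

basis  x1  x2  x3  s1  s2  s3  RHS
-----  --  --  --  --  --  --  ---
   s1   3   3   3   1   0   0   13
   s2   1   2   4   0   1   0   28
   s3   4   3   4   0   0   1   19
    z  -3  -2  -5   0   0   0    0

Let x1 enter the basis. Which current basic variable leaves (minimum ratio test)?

Column x1 entries and ratios — s1: 13/3 = 13/3; s2: 28/1 = 28; s3: 19/4 = 19/4.
Smallest ratio is 13/3 in the row of s1, so s1 leaves.

s1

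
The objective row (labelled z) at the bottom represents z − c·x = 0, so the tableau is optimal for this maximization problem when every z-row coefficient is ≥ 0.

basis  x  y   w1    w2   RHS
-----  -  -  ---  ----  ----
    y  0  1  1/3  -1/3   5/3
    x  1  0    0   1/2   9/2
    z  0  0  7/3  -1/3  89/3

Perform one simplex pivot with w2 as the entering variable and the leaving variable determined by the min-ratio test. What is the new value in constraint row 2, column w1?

0

Ratio test on column w2 — row 1: entry -1/3 ≤ 0; row 2: (9/2)/(1/2) = 9. Minimum is 9 at row 2 (x leaves); pivot element 1/2.
Divide row 2 by 1/2; eliminate column w2 from the other rows.
In the new row 2, the w1 entry is the old entry divided by the pivot: 0/(1/2) = 0.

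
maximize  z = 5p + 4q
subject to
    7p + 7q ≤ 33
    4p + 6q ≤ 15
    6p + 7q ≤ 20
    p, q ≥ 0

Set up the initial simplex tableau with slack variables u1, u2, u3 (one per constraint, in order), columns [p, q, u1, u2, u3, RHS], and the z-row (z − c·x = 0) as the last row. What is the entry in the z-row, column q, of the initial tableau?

The z-row carries the negated objective coefficients: the q entry is -4.

-4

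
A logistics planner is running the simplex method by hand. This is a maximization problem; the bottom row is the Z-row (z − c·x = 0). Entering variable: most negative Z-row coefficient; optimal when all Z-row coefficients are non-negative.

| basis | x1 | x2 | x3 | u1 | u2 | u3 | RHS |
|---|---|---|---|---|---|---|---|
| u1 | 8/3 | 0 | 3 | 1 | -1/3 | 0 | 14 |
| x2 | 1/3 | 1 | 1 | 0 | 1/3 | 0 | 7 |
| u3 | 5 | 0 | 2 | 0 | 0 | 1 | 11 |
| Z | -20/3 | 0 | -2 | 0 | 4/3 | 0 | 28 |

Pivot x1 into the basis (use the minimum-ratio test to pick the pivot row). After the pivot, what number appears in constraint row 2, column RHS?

Ratio test on column x1 — row 1: 14/(8/3) = 21/4; row 2: 7/(1/3) = 21; row 3: 11/5 = 11/5. Minimum is 11/5 at row 3 (u3 leaves); pivot element 5.
Divide row 3 by 5; eliminate column x1 from the other rows.
Row 2 update in column RHS: 7 − (1/3)·(11/5) = 94/15.

94/15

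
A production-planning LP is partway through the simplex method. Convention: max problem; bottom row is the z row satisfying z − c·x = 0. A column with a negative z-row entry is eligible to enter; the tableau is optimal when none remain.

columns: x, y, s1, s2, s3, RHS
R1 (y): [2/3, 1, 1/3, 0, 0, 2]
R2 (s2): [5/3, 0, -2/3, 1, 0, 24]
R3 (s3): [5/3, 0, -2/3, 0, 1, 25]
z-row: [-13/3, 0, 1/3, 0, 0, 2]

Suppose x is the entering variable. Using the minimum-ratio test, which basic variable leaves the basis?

y

Column x entries and ratios — y: 2/(2/3) = 3; s2: 24/(5/3) = 72/5; s3: 25/(5/3) = 15.
Smallest ratio is 3 in the row of y, so y leaves.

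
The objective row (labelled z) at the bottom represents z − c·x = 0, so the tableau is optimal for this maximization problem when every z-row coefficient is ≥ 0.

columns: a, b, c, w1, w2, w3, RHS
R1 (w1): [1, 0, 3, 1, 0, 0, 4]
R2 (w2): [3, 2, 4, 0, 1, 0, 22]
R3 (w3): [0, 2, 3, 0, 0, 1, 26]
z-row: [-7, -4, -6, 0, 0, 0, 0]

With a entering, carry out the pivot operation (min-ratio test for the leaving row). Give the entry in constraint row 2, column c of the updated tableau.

Ratio test on column a — row 1: 4/1 = 4; row 2: 22/3 = 22/3; row 3: entry 0 ≤ 0. Minimum is 4 at row 1 (w1 leaves); pivot element 1.
Divide row 1 by 1; eliminate column a from the other rows.
Row 2 update in column c: 4 − 3·3 = -5.

-5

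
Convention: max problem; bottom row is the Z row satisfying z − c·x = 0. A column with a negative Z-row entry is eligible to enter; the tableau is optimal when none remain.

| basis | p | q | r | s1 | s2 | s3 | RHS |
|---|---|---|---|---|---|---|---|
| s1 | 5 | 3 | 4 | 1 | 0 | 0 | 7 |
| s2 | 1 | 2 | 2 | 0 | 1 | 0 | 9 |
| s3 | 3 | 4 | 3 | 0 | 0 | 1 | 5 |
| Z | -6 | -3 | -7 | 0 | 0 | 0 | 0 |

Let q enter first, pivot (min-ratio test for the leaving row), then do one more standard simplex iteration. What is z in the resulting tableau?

Ratio test on column q — row 1: 7/3 = 7/3; row 2: 9/2 = 9/2; row 3: 5/4 = 5/4. Minimum is 5/4 at row 3 (s3 leaves); pivot element 4.
Pivot on row 3; the Z-row RHS becomes 0 − (-3)·(5/4) = 15/4.
Next entering variable (most negative Z-row entry -19/4): r.
Ratio test on column r — row 1: (13/4)/(7/4) = 13/7; row 2: (13/2)/(1/2) = 13; row 3: (5/4)/(3/4) = 5/3. Minimum is 5/3 at row 3 (q leaves); pivot element 3/4.
After the second pivot the Z-row RHS is 15/4 − (-19/4)·(5/3) = 35/3.

35/3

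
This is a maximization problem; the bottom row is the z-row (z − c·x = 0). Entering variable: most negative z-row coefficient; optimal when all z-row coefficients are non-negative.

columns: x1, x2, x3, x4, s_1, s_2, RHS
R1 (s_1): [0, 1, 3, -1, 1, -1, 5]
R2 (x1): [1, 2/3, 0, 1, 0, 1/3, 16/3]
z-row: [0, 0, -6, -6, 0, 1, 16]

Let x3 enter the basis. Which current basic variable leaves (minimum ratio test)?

Column x3 entries and ratios — s_1: 5/3 = 5/3; x1: 0 ≤ 0, skip.
Smallest ratio is 5/3 in the row of s_1, so s_1 leaves.

s_1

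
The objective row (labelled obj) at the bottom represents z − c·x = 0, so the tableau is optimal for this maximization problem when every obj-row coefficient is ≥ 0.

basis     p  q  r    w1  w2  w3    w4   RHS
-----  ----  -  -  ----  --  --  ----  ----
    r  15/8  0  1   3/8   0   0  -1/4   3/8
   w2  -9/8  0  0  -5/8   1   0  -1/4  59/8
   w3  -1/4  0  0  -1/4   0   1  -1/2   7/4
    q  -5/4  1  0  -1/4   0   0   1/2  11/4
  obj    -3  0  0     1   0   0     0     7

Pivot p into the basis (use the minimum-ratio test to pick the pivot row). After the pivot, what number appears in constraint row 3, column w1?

Ratio test on column p — row 1: (3/8)/(15/8) = 1/5; row 2: entry -9/8 ≤ 0; row 3: entry -1/4 ≤ 0; row 4: entry -5/4 ≤ 0. Minimum is 1/5 at row 1 (r leaves); pivot element 15/8.
Divide row 1 by 15/8; eliminate column p from the other rows.
Row 3 update in column w1: -1/4 − (-1/4)·(1/5) = -1/5.

-1/5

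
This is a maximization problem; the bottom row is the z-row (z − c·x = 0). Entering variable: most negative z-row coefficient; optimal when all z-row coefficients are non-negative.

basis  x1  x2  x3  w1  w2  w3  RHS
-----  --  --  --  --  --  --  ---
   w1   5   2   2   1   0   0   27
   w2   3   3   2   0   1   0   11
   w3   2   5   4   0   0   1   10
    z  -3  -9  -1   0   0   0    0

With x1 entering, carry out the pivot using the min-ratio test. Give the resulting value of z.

11

Ratio test on column x1 — row 1: 27/5 = 27/5; row 2: 11/3 = 11/3; row 3: 10/2 = 5. Minimum is 11/3 at row 2 (w2 leaves); pivot element 3.
Pivot on row 2; the z-row RHS becomes 0 − (-3)·(11/3) = 11.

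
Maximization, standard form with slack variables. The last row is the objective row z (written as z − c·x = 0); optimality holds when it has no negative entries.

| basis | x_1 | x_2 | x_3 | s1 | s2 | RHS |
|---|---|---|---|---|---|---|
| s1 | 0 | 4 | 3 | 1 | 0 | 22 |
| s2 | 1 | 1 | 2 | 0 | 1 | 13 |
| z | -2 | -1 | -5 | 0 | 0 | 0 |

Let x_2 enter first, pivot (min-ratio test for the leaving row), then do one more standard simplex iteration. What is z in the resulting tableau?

31

Ratio test on column x_2 — row 1: 22/4 = 11/2; row 2: 13/1 = 13. Minimum is 11/2 at row 1 (s1 leaves); pivot element 4.
Pivot on row 1; the z-row RHS becomes 0 − (-1)·(11/2) = 11/2.
Next entering variable (most negative z-row entry -17/4): x_3.
Ratio test on column x_3 — row 1: (11/2)/(3/4) = 22/3; row 2: (15/2)/(5/4) = 6. Minimum is 6 at row 2 (s2 leaves); pivot element 5/4.
After the second pivot the z-row RHS is 11/2 − (-17/4)·6 = 31.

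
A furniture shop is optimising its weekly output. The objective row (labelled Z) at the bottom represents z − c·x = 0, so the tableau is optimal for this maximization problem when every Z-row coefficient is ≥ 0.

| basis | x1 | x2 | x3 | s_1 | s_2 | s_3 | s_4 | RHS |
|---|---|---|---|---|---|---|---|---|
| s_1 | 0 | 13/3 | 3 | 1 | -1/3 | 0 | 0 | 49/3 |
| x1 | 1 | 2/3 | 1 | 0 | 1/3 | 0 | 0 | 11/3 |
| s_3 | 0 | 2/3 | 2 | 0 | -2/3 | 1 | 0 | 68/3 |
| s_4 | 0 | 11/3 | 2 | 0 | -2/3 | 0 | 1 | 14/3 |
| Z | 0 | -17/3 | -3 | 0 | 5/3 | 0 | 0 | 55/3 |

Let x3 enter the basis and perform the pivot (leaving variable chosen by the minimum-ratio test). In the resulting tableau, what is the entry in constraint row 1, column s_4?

-3/2

Ratio test on column x3 — row 1: (49/3)/3 = 49/9; row 2: (11/3)/1 = 11/3; row 3: (68/3)/2 = 34/3; row 4: (14/3)/2 = 7/3. Minimum is 7/3 at row 4 (s_4 leaves); pivot element 2.
Divide row 4 by 2; eliminate column x3 from the other rows.
Row 1 update in column s_4: 0 − 3·(1/2) = -3/2.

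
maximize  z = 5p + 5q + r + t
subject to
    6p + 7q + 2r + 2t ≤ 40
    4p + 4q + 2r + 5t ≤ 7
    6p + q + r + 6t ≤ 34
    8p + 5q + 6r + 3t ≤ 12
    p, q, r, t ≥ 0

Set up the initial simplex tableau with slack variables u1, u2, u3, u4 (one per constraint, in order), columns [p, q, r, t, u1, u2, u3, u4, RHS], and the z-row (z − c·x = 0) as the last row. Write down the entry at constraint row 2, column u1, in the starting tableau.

Slack u1 belongs to constraint 1; its column is the unit vector e_1, so the entry in row 2 is 0.

0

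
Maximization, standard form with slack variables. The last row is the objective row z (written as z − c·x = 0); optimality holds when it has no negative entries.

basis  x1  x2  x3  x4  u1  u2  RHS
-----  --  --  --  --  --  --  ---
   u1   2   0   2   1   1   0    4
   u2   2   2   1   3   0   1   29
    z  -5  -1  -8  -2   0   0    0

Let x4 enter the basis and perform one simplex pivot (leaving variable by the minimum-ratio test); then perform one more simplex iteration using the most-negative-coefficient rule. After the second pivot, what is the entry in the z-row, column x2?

-1

Ratio test on column x4 — row 1: 4/1 = 4; row 2: 29/3 = 29/3. Minimum is 4 at row 1 (u1 leaves); pivot element 1.
Divide row 1 by 1; eliminate column x4 from the other rows.
Second iteration: most negative z-row entry is -4 in column x3, so x3 enters.
Ratio test on column x3 — row 1: 4/2 = 2; row 2: entry -5 ≤ 0. Minimum is 2 at row 1 (x4 leaves); pivot element 2.
Divide row 1 by 2; eliminate column x3 from the other rows.
After both pivots, the entry at the z-row, column x2 is -1.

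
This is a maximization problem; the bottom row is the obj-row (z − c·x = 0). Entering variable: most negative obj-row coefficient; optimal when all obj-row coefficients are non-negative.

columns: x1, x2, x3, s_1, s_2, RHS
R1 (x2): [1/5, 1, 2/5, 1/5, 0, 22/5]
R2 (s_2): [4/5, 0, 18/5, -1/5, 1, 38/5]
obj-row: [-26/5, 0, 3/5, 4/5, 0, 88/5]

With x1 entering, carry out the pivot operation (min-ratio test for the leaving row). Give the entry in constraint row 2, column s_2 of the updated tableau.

Ratio test on column x1 — row 1: (22/5)/(1/5) = 22; row 2: (38/5)/(4/5) = 19/2. Minimum is 19/2 at row 2 (s_2 leaves); pivot element 4/5.
Divide row 2 by 4/5; eliminate column x1 from the other rows.
In the new row 2, the s_2 entry is the old entry divided by the pivot: 1/(4/5) = 5/4.

5/4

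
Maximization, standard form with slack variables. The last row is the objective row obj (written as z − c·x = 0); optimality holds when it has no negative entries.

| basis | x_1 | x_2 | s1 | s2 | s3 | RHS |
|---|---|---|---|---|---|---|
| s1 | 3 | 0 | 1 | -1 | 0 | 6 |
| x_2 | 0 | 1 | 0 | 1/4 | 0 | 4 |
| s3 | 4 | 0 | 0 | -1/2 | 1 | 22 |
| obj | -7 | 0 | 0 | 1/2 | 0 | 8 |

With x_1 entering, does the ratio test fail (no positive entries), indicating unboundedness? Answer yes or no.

no

Column x_1 has positive entries in row(s) 1, 3, so the ratio test bounds it — not unbounded.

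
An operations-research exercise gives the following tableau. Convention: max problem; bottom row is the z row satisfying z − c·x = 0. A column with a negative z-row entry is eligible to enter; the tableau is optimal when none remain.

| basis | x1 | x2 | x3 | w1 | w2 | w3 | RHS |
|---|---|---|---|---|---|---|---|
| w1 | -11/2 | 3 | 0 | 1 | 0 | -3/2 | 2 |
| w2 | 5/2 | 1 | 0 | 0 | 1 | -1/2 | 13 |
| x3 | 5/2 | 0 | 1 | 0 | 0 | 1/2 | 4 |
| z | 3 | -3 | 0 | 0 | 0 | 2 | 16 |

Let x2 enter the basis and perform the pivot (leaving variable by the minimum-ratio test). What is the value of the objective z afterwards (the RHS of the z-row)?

18

Ratio test on column x2 — row 1: 2/3 = 2/3; row 2: 13/1 = 13; row 3: entry 0 ≤ 0. Minimum is 2/3 at row 1 (w1 leaves); pivot element 3.
Pivot on row 1; the z-row RHS becomes 16 − (-3)·(2/3) = 18.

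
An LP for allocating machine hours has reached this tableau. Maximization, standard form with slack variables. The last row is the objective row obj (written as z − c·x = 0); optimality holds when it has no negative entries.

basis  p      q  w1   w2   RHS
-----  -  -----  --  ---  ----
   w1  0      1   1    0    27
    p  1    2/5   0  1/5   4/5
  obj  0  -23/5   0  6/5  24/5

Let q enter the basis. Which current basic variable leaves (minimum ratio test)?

p

Column q entries and ratios — w1: 27/1 = 27; p: (4/5)/(2/5) = 2.
Smallest ratio is 2 in the row of p, so p leaves.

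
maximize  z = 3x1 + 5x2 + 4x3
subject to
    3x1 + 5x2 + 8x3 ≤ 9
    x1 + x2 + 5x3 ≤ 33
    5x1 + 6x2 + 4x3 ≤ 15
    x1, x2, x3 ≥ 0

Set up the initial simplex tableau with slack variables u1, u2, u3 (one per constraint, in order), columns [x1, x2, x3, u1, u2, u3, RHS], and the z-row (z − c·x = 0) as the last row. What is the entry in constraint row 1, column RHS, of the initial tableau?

9

The RHS of constraint 1 is b_1 = 9.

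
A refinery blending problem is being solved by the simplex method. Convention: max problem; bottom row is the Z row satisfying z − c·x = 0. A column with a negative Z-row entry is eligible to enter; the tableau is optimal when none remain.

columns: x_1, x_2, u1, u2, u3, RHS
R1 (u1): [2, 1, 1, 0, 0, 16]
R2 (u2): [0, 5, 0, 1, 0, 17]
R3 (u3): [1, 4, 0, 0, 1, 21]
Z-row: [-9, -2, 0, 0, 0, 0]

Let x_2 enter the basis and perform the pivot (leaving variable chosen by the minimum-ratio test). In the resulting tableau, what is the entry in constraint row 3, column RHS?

Ratio test on column x_2 — row 1: 16/1 = 16; row 2: 17/5 = 17/5; row 3: 21/4 = 21/4. Minimum is 17/5 at row 2 (u2 leaves); pivot element 5.
Divide row 2 by 5; eliminate column x_2 from the other rows.
Row 3 update in column RHS: 21 − 4·(17/5) = 37/5.

37/5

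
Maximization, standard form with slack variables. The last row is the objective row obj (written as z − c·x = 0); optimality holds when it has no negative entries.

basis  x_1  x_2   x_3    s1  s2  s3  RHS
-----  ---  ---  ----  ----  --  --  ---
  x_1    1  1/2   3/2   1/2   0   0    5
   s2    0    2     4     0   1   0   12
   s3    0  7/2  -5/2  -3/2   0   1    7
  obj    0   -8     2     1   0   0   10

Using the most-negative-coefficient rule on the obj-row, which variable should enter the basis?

x_2

Negative obj-row entries: x_2: -8.
The most negative is -8 in column x_2, so x_2 enters.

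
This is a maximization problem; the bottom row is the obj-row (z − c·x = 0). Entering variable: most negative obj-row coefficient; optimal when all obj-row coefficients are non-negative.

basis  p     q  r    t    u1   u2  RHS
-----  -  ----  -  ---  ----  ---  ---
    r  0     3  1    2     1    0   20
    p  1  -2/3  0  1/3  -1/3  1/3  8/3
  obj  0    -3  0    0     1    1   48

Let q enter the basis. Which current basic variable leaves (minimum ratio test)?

r

Column q entries and ratios — r: 20/3 = 20/3; p: -2/3 ≤ 0, skip.
Smallest ratio is 20/3 in the row of r, so r leaves.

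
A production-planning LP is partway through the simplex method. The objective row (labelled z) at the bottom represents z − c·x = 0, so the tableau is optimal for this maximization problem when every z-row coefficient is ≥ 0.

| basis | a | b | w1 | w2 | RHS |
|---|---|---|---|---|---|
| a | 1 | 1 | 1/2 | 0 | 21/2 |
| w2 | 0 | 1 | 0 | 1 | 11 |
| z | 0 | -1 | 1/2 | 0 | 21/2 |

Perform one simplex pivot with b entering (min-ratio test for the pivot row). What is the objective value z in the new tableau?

Ratio test on column b — row 1: (21/2)/1 = 21/2; row 2: 11/1 = 11. Minimum is 21/2 at row 1 (a leaves); pivot element 1.
Pivot on row 1; the z-row RHS becomes 21/2 − (-1)·(21/2) = 21.

21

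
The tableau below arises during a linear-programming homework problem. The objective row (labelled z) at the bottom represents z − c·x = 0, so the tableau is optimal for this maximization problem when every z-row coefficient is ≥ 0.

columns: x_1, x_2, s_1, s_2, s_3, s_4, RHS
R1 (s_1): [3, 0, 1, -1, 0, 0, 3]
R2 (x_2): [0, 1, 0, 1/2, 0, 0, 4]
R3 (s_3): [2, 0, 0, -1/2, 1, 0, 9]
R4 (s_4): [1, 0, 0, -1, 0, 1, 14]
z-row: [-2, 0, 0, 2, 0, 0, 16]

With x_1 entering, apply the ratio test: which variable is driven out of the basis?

Column x_1 entries and ratios — s_1: 3/3 = 1; x_2: 0 ≤ 0, skip; s_3: 9/2 = 9/2; s_4: 14/1 = 14.
Smallest ratio is 1 in the row of s_1, so s_1 leaves.

s_1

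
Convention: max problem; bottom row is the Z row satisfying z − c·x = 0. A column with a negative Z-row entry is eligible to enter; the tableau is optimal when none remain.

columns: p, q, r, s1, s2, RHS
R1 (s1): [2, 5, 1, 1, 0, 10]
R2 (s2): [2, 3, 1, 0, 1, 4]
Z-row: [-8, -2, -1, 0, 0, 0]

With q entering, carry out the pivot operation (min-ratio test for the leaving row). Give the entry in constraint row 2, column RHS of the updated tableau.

4/3

Ratio test on column q — row 1: 10/5 = 2; row 2: 4/3 = 4/3. Minimum is 4/3 at row 2 (s2 leaves); pivot element 3.
Divide row 2 by 3; eliminate column q from the other rows.
In the new row 2, the RHS entry is the old entry divided by the pivot: 4/3 = 4/3.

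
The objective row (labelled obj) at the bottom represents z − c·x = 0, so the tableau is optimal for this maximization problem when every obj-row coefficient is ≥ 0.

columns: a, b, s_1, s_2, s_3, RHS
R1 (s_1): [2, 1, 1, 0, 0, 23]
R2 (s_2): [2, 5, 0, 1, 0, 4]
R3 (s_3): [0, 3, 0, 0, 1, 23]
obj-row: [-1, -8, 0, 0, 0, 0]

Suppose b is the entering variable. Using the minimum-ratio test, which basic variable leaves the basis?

s_2

Column b entries and ratios — s_1: 23/1 = 23; s_2: 4/5 = 4/5; s_3: 23/3 = 23/3.
Smallest ratio is 4/5 in the row of s_2, so s_2 leaves.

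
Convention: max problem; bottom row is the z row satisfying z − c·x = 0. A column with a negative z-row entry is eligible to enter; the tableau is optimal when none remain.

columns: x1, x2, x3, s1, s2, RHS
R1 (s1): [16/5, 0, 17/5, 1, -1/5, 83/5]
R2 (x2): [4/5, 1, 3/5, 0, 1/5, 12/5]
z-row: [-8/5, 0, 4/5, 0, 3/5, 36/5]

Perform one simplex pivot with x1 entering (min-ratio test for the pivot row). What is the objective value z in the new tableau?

Ratio test on column x1 — row 1: (83/5)/(16/5) = 83/16; row 2: (12/5)/(4/5) = 3. Minimum is 3 at row 2 (x2 leaves); pivot element 4/5.
Pivot on row 2; the z-row RHS becomes 36/5 − (-8/5)·3 = 12.

12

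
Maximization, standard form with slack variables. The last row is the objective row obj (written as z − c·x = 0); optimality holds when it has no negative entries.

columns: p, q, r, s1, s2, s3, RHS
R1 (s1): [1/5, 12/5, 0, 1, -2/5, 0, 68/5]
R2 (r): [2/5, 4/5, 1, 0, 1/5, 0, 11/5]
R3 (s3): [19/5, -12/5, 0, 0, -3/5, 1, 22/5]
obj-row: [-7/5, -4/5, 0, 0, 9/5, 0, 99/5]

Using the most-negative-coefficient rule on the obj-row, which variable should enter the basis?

Negative obj-row entries: p: -7/5, q: -4/5.
The most negative is -7/5 in column p, so p enters.

p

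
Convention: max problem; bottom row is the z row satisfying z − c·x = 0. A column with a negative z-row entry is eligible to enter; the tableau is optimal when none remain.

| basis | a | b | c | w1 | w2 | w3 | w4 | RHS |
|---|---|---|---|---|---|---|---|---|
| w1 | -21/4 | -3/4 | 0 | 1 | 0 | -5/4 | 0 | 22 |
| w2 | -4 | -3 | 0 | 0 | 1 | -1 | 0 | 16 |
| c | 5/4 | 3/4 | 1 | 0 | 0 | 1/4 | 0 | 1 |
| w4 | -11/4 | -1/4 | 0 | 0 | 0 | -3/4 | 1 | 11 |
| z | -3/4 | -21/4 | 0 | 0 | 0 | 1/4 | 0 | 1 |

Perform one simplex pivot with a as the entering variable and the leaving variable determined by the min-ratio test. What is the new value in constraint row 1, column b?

Ratio test on column a — row 1: entry -21/4 ≤ 0; row 2: entry -4 ≤ 0; row 3: 1/(5/4) = 4/5; row 4: entry -11/4 ≤ 0. Minimum is 4/5 at row 3 (c leaves); pivot element 5/4.
Divide row 3 by 5/4; eliminate column a from the other rows.
Row 1 update in column b: -3/4 − (-21/4)·(3/5) = 12/5.

12/5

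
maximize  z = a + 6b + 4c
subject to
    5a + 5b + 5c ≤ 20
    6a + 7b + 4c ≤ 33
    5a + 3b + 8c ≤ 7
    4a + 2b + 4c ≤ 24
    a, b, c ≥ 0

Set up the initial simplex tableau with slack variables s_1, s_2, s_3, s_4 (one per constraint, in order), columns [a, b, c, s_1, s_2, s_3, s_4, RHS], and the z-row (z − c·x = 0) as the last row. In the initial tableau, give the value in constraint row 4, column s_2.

Slack s_2 belongs to constraint 2; its column is the unit vector e_2, so the entry in row 4 is 0.

0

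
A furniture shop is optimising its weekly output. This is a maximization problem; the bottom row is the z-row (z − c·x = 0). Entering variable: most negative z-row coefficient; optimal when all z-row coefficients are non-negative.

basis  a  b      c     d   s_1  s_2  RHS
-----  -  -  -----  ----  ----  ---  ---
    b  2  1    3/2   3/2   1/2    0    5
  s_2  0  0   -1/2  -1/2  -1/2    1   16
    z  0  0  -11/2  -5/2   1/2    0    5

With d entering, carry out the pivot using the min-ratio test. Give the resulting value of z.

Ratio test on column d — row 1: 5/(3/2) = 10/3; row 2: entry -1/2 ≤ 0. Minimum is 10/3 at row 1 (b leaves); pivot element 3/2.
Pivot on row 1; the z-row RHS becomes 5 − (-5/2)·(10/3) = 40/3.

40/3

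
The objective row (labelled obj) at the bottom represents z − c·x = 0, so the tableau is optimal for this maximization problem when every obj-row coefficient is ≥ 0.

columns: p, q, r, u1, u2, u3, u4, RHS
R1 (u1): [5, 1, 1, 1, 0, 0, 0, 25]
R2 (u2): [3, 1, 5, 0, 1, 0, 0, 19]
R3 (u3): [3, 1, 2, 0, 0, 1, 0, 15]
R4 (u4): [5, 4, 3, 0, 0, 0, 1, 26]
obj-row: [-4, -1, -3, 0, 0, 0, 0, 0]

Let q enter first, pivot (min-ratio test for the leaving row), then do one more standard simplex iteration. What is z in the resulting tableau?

Ratio test on column q — row 1: 25/1 = 25; row 2: 19/1 = 19; row 3: 15/1 = 15; row 4: 26/4 = 13/2. Minimum is 13/2 at row 4 (u4 leaves); pivot element 4.
Pivot on row 4; the obj-row RHS becomes 0 − (-1)·(13/2) = 13/2.
Next entering variable (most negative obj-row entry -11/4): p.
Ratio test on column p — row 1: (37/2)/(15/4) = 74/15; row 2: (25/2)/(7/4) = 50/7; row 3: (17/2)/(7/4) = 34/7; row 4: (13/2)/(5/4) = 26/5. Minimum is 34/7 at row 3 (u3 leaves); pivot element 7/4.
After the second pivot the obj-row RHS is 13/2 − (-11/4)·(34/7) = 139/7.

139/7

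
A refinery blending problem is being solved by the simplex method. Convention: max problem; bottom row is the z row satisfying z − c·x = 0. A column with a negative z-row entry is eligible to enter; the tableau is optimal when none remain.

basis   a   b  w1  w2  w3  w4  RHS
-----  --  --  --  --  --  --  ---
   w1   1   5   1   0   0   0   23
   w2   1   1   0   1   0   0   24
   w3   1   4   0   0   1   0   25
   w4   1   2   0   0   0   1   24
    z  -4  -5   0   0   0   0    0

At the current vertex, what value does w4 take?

24

w4 is basic (row 4); its value is the RHS of that row, 24.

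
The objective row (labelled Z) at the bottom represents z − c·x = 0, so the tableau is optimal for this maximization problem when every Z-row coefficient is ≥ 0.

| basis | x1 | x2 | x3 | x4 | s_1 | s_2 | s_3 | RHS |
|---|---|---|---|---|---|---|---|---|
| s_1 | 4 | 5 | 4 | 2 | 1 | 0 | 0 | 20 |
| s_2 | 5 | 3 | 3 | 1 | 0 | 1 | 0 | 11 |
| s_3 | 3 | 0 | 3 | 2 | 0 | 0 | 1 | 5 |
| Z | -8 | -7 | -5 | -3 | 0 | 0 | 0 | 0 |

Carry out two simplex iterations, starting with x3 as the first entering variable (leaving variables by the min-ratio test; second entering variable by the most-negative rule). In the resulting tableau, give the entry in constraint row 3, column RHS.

Ratio test on column x3 — row 1: 20/4 = 5; row 2: 11/3 = 11/3; row 3: 5/3 = 5/3. Minimum is 5/3 at row 3 (s_3 leaves); pivot element 3.
Divide row 3 by 3; eliminate column x3 from the other rows.
Second iteration: most negative Z-row entry is -7 in column x2, so x2 enters.
Ratio test on column x2 — row 1: (40/3)/5 = 8/3; row 2: 6/3 = 2; row 3: entry 0 ≤ 0. Minimum is 2 at row 2 (s_2 leaves); pivot element 3.
Divide row 2 by 3; eliminate column x2 from the other rows.
After both pivots, the entry at constraint row 3, column RHS is 5/3.

5/3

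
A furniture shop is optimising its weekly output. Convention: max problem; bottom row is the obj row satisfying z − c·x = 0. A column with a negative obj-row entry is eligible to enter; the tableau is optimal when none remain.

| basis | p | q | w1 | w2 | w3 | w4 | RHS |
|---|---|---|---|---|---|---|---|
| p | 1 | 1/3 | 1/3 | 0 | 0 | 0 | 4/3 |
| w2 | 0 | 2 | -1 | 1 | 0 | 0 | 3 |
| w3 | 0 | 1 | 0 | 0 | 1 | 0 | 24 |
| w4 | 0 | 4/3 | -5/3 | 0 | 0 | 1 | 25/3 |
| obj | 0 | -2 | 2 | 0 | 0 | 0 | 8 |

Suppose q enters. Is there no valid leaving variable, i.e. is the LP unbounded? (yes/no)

no

Column q has positive entries in row(s) 1, 2, 3, 4, so the ratio test bounds it — not unbounded.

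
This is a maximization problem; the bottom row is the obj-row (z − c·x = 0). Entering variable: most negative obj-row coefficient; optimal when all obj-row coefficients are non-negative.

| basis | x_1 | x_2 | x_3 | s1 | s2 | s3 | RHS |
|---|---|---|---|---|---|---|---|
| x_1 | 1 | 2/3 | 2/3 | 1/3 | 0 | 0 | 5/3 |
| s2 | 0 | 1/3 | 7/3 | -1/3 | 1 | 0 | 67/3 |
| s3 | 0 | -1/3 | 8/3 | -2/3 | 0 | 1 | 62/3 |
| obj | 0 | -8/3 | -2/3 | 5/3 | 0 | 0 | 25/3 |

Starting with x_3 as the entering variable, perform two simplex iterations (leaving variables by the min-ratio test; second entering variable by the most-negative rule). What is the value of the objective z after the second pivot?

15

Ratio test on column x_3 — row 1: (5/3)/(2/3) = 5/2; row 2: (67/3)/(7/3) = 67/7; row 3: (62/3)/(8/3) = 31/4. Minimum is 5/2 at row 1 (x_1 leaves); pivot element 2/3.
Pivot on row 1; the obj-row RHS becomes 25/3 − (-2/3)·(5/2) = 10.
Next entering variable (most negative obj-row entry -2): x_2.
Ratio test on column x_2 — row 1: (5/2)/1 = 5/2; row 2: entry -2 ≤ 0; row 3: entry -3 ≤ 0. Minimum is 5/2 at row 1 (x_3 leaves); pivot element 1.
After the second pivot the obj-row RHS is 10 − (-2)·(5/2) = 15.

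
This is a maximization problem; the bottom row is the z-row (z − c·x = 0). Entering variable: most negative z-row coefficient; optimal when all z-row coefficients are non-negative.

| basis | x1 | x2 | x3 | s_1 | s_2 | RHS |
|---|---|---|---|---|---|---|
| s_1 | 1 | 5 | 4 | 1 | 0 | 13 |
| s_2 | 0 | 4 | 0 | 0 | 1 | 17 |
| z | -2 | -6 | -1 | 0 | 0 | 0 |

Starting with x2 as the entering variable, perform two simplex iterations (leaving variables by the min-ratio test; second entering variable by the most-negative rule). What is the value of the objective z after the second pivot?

26

Ratio test on column x2 — row 1: 13/5 = 13/5; row 2: 17/4 = 17/4. Minimum is 13/5 at row 1 (s_1 leaves); pivot element 5.
Pivot on row 1; the z-row RHS becomes 0 − (-6)·(13/5) = 78/5.
Next entering variable (most negative z-row entry -4/5): x1.
Ratio test on column x1 — row 1: (13/5)/(1/5) = 13; row 2: entry -4/5 ≤ 0. Minimum is 13 at row 1 (x2 leaves); pivot element 1/5.
After the second pivot the z-row RHS is 78/5 − (-4/5)·13 = 26.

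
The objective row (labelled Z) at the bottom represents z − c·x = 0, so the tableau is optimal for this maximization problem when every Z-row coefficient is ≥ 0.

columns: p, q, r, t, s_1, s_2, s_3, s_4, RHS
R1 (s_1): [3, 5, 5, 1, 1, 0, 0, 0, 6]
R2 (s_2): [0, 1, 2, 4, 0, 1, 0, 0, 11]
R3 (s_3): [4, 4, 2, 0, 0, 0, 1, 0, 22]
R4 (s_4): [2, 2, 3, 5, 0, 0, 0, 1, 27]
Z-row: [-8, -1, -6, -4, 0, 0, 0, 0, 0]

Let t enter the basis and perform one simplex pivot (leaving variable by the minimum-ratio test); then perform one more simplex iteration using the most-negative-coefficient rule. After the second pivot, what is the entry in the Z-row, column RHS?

Ratio test on column t — row 1: 6/1 = 6; row 2: 11/4 = 11/4; row 3: entry 0 ≤ 0; row 4: 27/5 = 27/5. Minimum is 11/4 at row 2 (s_2 leaves); pivot element 4.
Divide row 2 by 4; eliminate column t from the other rows.
Second iteration: most negative Z-row entry is -8 in column p, so p enters.
Ratio test on column p — row 1: (13/4)/3 = 13/12; row 2: entry 0 ≤ 0; row 3: 22/4 = 11/2; row 4: (53/4)/2 = 53/8. Minimum is 13/12 at row 1 (s_1 leaves); pivot element 3.
Divide row 1 by 3; eliminate column p from the other rows.
After both pivots, the entry at the Z-row, column RHS is 59/3.

59/3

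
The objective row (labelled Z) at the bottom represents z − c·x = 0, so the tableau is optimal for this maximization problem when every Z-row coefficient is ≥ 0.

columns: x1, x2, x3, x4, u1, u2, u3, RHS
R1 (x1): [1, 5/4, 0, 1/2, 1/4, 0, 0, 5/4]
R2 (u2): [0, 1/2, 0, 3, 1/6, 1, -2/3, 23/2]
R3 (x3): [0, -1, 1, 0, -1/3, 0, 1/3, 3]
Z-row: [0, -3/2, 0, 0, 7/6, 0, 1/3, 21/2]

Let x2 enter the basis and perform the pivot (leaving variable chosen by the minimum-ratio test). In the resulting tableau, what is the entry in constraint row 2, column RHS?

11

Ratio test on column x2 — row 1: (5/4)/(5/4) = 1; row 2: (23/2)/(1/2) = 23; row 3: entry -1 ≤ 0. Minimum is 1 at row 1 (x1 leaves); pivot element 5/4.
Divide row 1 by 5/4; eliminate column x2 from the other rows.
Row 2 update in column RHS: 23/2 − (1/2)·1 = 11.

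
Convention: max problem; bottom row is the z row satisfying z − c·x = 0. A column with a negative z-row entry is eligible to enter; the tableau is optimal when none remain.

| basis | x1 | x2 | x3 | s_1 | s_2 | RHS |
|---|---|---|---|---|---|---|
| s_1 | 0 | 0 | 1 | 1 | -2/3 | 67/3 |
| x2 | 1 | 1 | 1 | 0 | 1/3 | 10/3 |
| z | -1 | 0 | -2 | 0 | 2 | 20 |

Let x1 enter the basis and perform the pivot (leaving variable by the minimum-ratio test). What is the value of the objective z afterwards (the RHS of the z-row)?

70/3

Ratio test on column x1 — row 1: entry 0 ≤ 0; row 2: (10/3)/1 = 10/3. Minimum is 10/3 at row 2 (x2 leaves); pivot element 1.
Pivot on row 2; the z-row RHS becomes 20 − (-1)·(10/3) = 70/3.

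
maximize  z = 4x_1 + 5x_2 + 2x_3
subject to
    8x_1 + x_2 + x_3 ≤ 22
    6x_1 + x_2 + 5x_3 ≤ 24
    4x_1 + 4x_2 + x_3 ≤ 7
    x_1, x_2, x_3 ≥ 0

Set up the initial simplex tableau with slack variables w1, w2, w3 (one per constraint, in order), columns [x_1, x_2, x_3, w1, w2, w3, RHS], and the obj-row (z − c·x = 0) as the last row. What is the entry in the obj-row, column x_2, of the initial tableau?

The obj-row carries the negated objective coefficients: the x_2 entry is -5.

-5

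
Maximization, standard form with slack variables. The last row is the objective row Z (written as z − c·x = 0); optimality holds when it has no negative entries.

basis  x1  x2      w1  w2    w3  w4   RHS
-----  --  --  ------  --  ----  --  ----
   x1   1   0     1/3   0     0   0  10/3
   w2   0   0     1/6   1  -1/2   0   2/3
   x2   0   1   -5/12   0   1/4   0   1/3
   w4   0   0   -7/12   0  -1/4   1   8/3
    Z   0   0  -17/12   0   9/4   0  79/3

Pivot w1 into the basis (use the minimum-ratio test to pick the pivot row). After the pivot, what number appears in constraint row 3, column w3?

-1

Ratio test on column w1 — row 1: (10/3)/(1/3) = 10; row 2: (2/3)/(1/6) = 4; row 3: entry -5/12 ≤ 0; row 4: entry -7/12 ≤ 0. Minimum is 4 at row 2 (w2 leaves); pivot element 1/6.
Divide row 2 by 1/6; eliminate column w1 from the other rows.
Row 3 update in column w3: 1/4 − (-5/12)·(-3) = -1.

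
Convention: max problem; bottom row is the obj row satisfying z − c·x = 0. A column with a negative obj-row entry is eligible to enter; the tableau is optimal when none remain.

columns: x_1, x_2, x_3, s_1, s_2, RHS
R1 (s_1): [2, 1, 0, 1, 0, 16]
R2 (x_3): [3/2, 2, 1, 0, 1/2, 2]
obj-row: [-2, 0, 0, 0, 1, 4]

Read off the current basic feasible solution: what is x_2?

x_2 is not in the basis, so in the current basic feasible solution x_2 = 0.

0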